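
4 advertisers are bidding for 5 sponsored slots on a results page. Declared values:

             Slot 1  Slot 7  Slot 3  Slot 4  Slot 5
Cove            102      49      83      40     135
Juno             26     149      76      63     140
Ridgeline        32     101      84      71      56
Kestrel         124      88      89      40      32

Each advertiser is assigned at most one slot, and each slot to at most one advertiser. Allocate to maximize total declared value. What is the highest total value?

Optimal: Cove→Slot 5 ($135), Juno→Slot 7 ($149), Ridgeline→Slot 3 ($84), Kestrel→Slot 1 ($124) — total 135+149+84+124 = $492.
Column-greedy (each slot in turn goes to its best remaining advertiser) gives $397, worse by 95.
Swapping Juno↔Ridgeline (Juno→Slot 3 $76, Ridgeline→Slot 7 $101) loses 56.

Maximum total: $492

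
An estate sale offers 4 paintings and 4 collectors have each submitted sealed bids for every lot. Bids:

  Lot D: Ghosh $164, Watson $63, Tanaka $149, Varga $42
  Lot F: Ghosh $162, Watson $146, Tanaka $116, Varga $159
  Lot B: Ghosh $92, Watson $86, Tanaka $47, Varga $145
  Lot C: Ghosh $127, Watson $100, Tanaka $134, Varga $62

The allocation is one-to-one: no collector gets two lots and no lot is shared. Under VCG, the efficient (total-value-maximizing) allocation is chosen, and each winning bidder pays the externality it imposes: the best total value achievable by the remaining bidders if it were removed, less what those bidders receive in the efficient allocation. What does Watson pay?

Efficient allocation: Ghosh→Lot D ($164), Watson→Lot F ($146), Tanaka→Lot C ($134), Varga→Lot B ($145); total welfare W = $589.
Watson receives Lot F at value $146, so the others get W − 146 = $443.
Without Watson: best allocation of the remaining 3 bidders over all 4 lots is Ghosh→Lot D ($164), Tanaka→Lot C ($134), Varga→Lot F ($159), total $457.
VCG payment = (others' best without Watson) − (others' welfare with Watson) = 457 − 443 = $14.

Watson pays $14.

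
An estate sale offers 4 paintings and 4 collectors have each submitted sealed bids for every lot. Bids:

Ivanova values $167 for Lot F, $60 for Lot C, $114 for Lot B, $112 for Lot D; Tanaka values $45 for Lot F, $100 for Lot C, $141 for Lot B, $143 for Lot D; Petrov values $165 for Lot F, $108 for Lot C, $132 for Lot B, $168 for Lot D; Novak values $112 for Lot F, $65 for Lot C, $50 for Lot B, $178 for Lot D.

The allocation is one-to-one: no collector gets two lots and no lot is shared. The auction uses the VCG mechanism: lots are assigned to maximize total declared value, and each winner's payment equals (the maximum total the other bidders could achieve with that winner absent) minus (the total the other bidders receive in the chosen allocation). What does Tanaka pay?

Tanaka pays $24.

Efficient allocation: Ivanova→Lot F ($167), Tanaka→Lot B ($141), Petrov→Lot C ($108), Novak→Lot D ($178); total welfare W = $594.
Tanaka receives Lot B at value $141, so the others get W − 141 = $453.
Without Tanaka: best allocation of the remaining 3 bidders over all 4 lots is Ivanova→Lot F ($167), Petrov→Lot B ($132), Novak→Lot D ($178), total $477.
VCG payment = (others' best without Tanaka) − (others' welfare with Tanaka) = 477 − 453 = $24.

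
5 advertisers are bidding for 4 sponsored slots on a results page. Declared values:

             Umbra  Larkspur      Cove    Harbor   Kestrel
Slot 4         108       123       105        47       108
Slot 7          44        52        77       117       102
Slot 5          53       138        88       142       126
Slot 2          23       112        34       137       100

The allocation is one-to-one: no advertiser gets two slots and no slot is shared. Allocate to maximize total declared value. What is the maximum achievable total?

Max total: $485

Optimal: Umbra→Slot 4 ($108), Kestrel→Slot 7 ($102), Larkspur→Slot 5 ($138), Harbor→Slot 2 ($137) — total 108+102+138+137 = $485.
Row-greedy (each advertiser in turn takes its best remaining slot) gives $460, worse by 25.
Next-best assignment: Cove→Slot 4, Kestrel→Slot 7, Larkspur→Slot 5, Harbor→Slot 2 = $482.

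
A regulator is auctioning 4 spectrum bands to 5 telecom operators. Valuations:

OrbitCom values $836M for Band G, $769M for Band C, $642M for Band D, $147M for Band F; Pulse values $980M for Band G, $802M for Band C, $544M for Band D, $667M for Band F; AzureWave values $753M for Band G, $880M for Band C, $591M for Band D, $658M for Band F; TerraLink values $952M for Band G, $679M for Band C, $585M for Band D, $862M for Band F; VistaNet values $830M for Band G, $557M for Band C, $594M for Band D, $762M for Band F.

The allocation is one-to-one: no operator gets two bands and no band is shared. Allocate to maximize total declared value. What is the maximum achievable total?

Max total: $3364M

This is a one-to-one assignment (maximum-weight bipartite matching).
Optimal: Pulse→Band G ($980M), AzureWave→Band C ($880M), OrbitCom→Band D ($642M), TerraLink→Band F ($862M) — total 980+880+642+862 = $3364M.
Row-greedy (each operator in turn takes its best remaining band) gives $2881M, worse by 483.
Next-best assignment: Pulse→Band G, AzureWave→Band C, VistaNet→Band D, TerraLink→Band F = $3316M.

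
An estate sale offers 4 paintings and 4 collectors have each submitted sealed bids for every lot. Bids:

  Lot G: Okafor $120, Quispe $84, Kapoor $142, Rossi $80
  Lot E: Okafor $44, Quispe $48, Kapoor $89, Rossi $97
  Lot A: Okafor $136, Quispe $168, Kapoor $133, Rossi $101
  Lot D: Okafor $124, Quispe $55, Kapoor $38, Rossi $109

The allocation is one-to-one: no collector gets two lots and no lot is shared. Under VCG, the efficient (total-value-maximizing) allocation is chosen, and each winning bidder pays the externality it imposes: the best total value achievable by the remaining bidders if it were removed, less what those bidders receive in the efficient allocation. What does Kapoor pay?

Efficient allocation: Okafor→Lot D ($124), Quispe→Lot A ($168), Kapoor→Lot G ($142), Rossi→Lot E ($97); total welfare W = $531.
Kapoor receives Lot G at value $142, so the others get W − 142 = $389.
Without Kapoor: best allocation of the remaining 3 bidders over all 4 lots is Okafor→Lot G ($120), Quispe→Lot A ($168), Rossi→Lot D ($109), total $397.
VCG payment = (others' best without Kapoor) − (others' welfare with Kapoor) = 397 − 389 = $8.

Kapoor pays $8.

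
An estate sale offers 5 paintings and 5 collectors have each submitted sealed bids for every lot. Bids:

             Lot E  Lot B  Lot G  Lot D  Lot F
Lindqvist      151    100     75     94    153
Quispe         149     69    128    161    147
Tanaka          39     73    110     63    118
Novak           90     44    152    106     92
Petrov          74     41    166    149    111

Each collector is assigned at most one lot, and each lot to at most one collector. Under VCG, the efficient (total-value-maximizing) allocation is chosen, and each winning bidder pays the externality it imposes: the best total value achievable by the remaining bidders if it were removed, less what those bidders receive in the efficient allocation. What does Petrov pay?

Efficient allocation: Lindqvist→Lot F ($153), Quispe→Lot E ($149), Tanaka→Lot B ($73), Novak→Lot G ($152), Petrov→Lot D ($149); total welfare W = $676.
Petrov receives Lot D at value $149, so the others get W − 149 = $527.
Without Petrov: best allocation of the remaining 4 bidders over all 5 lots is Lindqvist→Lot E ($151), Quispe→Lot D ($161), Tanaka→Lot F ($118), Novak→Lot G ($152), total $582.
VCG payment = (others' best without Petrov) − (others' welfare with Petrov) = 582 − 527 = $55.

Petrov pays $55.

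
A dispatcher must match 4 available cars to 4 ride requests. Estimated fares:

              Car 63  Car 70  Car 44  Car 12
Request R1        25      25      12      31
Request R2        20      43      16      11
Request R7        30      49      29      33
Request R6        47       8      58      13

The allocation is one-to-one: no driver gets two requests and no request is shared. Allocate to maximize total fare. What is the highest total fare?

This is a one-to-one assignment (maximum-weight bipartite matching).
Optimal: Car 63→Request R7 ($30), Car 70→Request R2 ($43), Car 44→Request R6 ($58), Car 12→Request R1 ($31) — total 30+43+58+31 = $162.
Max-entry greedy (repeatedly take the single best remaining cell) gives $158, worse by 4.
No other one-to-one assignment exceeds $162.

Maximum total: $162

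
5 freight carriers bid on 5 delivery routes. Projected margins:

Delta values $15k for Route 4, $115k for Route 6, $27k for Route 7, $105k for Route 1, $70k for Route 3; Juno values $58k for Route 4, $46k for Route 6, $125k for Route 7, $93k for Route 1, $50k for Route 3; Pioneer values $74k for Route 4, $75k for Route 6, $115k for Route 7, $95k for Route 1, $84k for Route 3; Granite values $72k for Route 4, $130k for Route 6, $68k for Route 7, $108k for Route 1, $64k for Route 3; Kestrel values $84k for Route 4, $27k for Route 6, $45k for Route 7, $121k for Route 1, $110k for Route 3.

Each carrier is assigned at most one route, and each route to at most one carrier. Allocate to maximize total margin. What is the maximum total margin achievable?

Optimal: Delta→Route 1 ($105k), Juno→Route 7 ($125k), Pioneer→Route 4 ($74k), Granite→Route 6 ($130k), Kestrel→Route 3 ($110k) — total 105+125+74+130+110 = $544k.
Max-entry greedy (repeatedly take the single best remaining cell) gives $475k, worse by 69.
Next-best assignment: Delta→Route 6, Juno→Route 7, Pioneer→Route 4, Granite→Route 1, Kestrel→Route 3 = $532k.
Swapping Kestrel↔Granite (Kestrel→Route 6 $27k, Granite→Route 3 $64k) loses 149.

Max total: $544k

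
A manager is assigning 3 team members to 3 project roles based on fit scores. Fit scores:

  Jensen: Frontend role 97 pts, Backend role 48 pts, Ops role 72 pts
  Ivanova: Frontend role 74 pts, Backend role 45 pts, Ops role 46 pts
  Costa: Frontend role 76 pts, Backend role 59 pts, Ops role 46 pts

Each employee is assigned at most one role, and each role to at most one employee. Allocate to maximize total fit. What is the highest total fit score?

Optimal: Jensen→Ops role (72 pts), Ivanova→Frontend role (74 pts), Costa→Backend role (59 pts) — total 72+74+59 = 205 pts.
Max-entry greedy (repeatedly take the single best remaining cell) gives 202 pts, worse by 3.
Swapping Costa↔Ivanova (Costa→Frontend role 76 pts, Ivanova→Backend role 45 pts) loses 12.
Every other assignment is strictly worse.

Maximum total: 205 pts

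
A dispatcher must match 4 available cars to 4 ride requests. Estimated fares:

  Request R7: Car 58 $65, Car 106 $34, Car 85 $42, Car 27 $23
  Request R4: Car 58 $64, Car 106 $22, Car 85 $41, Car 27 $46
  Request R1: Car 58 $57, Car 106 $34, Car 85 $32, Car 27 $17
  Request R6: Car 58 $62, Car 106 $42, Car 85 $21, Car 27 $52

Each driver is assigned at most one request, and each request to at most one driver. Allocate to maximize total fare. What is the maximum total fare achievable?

Optimal: Car 58→Request R7 ($65), Car 106→Request R1 ($34), Car 85→Request R4 ($41), Car 27→Request R6 ($52) — total 65+34+41+52 = $192.
Checked against all permutations: $192 is optimal.

Max total: $192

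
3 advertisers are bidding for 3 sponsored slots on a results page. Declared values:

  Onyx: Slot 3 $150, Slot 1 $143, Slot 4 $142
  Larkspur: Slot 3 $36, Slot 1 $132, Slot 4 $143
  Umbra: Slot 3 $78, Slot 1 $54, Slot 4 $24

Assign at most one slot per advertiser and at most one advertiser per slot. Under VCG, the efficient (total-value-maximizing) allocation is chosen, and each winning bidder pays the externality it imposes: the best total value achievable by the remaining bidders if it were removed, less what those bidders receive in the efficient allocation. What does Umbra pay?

Umbra pays $7.

Efficient allocation: Onyx→Slot 1 ($143), Larkspur→Slot 4 ($143), Umbra→Slot 3 ($78); total welfare W = $364.
Umbra receives Slot 3 at value $78, so the others get W − 78 = $286.
Without Umbra: best allocation of the remaining 2 bidders over all 3 slots is Onyx→Slot 3 ($150), Larkspur→Slot 4 ($143), total $293.
VCG payment = (others' best without Umbra) − (others' welfare with Umbra) = 293 − 286 = $7.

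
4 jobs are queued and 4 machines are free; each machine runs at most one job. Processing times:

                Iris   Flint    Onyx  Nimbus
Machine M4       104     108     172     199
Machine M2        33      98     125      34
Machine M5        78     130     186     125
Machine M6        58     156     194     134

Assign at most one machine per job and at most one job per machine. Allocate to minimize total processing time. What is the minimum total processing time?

This is the linear assignment problem.
Optimal: Iris→Machine M6 (58 min), Flint→Machine M4 (108 min), Onyx→Machine M5 (186 min), Nimbus→Machine M2 (34 min) — total 58+108+186+34 = 386 min.
Column-greedy (each machine in turn goes to its cheapest remaining job) gives 462 min, worse by 76.
Next-best assignment: Iris→Machine M6, Flint→Machine M5, Onyx→Machine M4, Nimbus→Machine M2 = 394 min.
Every other assignment is strictly worse.

Min total: 386 min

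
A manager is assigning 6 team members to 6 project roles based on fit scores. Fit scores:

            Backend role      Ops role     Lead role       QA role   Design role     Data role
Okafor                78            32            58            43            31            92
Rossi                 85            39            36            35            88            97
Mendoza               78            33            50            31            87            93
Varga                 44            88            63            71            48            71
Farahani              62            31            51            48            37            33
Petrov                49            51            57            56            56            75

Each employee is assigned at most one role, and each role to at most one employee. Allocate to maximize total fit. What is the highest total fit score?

Optimal: Okafor→Data role (92 pts), Rossi→Backend role (85 pts), Mendoza→Design role (87 pts), Varga→Ops role (88 pts), Farahani→Lead role (51 pts), Petrov→QA role (56 pts) — total 92+85+87+88+51+56 = 459 pts.
Column-greedy (each role in turn goes to its best remaining employee) gives 407 pts, worse by 52.
Next-best assignment: Okafor→Backend role, Rossi→Data role, Mendoza→Design role, Varga→Ops role, Farahani→Lead role, Petrov→QA role = 457 pts.

Maximum total: 459 pts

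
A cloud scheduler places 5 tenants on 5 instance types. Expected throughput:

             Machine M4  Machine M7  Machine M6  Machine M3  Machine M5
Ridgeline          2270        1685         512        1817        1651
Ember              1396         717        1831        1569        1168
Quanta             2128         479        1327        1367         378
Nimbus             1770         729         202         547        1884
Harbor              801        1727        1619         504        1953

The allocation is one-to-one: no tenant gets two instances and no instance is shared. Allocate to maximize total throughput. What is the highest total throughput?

Max total: 9387 ops/s

This is a one-to-one assignment (maximum-weight bipartite matching).
Optimal: Ridgeline→Machine M3 (1817 ops/s), Ember→Machine M6 (1831 ops/s), Quanta→Machine M4 (2128 ops/s), Nimbus→Machine M5 (1884 ops/s), Harbor→Machine M7 (1727 ops/s) — total 1817+1831+2128+1884+1727 = 9387 ops/s.
Column-greedy (each instance in turn goes to its best remaining tenant) gives 9079 ops/s, worse by 308.
Next-best assignment: Ridgeline→Machine M4, Ember→Machine M6, Quanta→Machine M3, Nimbus→Machine M5, Harbor→Machine M7 = 9079 ops/s.
Checked against all permutations: 9387 ops/s is optimal.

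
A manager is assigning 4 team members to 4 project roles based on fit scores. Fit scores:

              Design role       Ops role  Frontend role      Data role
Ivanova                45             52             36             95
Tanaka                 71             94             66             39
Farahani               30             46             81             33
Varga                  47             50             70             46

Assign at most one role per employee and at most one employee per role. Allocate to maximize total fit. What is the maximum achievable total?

Max total: 317 pts

Treat this as an assignment problem: match each employee to one role.
Optimal: Ivanova→Data role (95 pts), Tanaka→Ops role (94 pts), Farahani→Frontend role (81 pts), Varga→Design role (47 pts) — total 95+94+81+47 = 317 pts.
Next-best assignment: Ivanova→Data role, Tanaka→Design role, Farahani→Frontend role, Varga→Ops role = 297 pts.
No other one-to-one assignment exceeds 317 pts.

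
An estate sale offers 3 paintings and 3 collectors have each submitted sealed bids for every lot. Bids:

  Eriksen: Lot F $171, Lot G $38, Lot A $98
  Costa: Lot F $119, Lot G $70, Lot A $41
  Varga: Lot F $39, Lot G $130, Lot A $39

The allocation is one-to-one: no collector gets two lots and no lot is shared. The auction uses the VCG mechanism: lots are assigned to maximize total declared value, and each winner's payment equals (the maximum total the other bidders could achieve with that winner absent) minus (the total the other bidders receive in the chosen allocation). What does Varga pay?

Varga pays $24.

Efficient allocation: Eriksen→Lot A ($98), Costa→Lot F ($119), Varga→Lot G ($130); total welfare W = $347.
Varga receives Lot G at value $130, so the others get W − 130 = $217.
Without Varga: best allocation of the remaining 2 bidders over all 3 lots is Eriksen→Lot F ($171), Costa→Lot G ($70), total $241.
VCG payment = (others' best without Varga) − (others' welfare with Varga) = 241 − 217 = $24.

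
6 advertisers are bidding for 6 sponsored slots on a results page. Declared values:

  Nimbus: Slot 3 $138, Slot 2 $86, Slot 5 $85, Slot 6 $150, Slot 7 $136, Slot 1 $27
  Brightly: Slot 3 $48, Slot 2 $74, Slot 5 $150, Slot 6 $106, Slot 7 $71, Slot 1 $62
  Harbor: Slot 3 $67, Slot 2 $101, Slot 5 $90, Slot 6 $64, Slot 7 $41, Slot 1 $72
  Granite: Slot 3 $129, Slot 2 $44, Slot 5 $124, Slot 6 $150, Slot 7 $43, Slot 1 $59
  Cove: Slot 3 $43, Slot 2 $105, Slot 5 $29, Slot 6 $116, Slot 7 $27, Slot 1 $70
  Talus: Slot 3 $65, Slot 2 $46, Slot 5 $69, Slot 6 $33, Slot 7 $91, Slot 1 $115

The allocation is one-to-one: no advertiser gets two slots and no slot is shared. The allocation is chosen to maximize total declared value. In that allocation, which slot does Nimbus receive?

Nimbus receives Slot 7.

Optimal: Nimbus→Slot 7 ($136), Brightly→Slot 5 ($150), Harbor→Slot 2 ($101), Granite→Slot 3 ($129), Cove→Slot 6 ($116), Talus→Slot 1 ($115) — total 136+150+101+129+116+115 = $747.
Row-greedy (each advertiser in turn takes its best remaining slot) gives $691, worse by 56.
Nimbus's own top slot is Slot 6 ($150), but forcing Nimbus→Slot 6 and reassigning the rest optimally gives only $697 — worse by 50.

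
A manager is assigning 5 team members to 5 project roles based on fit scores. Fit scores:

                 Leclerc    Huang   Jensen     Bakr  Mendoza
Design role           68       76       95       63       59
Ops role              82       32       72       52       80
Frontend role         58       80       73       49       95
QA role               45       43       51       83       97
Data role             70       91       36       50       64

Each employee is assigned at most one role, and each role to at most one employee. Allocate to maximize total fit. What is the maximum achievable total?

Optimal: Leclerc→Ops role (82 pts), Huang→Data role (91 pts), Jensen→Design role (95 pts), Bakr→QA role (83 pts), Mendoza→Frontend role (95 pts) — total 82+91+95+83+95 = 446 pts.
Max-entry greedy (repeatedly take the single best remaining cell) gives 414 pts, worse by 32.

Max total: 446 pts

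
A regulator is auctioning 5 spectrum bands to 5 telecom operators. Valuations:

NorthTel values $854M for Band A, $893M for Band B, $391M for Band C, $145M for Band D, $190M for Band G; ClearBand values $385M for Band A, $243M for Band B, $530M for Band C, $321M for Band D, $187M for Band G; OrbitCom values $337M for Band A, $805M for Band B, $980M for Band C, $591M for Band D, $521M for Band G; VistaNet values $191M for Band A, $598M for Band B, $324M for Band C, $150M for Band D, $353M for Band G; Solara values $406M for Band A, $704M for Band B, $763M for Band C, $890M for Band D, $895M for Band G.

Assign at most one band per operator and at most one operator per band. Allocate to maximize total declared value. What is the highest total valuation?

Max total: $3648M

This is a one-to-one assignment (maximum-weight bipartite matching).
Optimal: NorthTel→Band A ($854M), ClearBand→Band D ($321M), OrbitCom→Band C ($980M), VistaNet→Band B ($598M), Solara→Band G ($895M) — total 854+321+980+598+895 = $3648M.
Column-greedy (each band in turn goes to its best remaining operator) gives $3096M, worse by 552.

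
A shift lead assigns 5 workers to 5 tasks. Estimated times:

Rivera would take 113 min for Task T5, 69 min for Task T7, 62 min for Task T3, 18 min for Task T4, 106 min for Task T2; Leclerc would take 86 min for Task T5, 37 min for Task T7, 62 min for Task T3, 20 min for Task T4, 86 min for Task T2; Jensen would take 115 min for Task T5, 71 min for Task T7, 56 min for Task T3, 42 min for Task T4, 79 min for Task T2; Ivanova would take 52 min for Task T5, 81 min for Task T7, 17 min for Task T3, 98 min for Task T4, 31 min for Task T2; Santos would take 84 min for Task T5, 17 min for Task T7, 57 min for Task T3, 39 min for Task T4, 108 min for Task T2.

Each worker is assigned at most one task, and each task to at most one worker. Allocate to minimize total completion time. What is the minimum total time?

Minimum total: 208 min

This is the linear assignment problem.
Optimal: Rivera→Task T4 (18 min), Leclerc→Task T5 (86 min), Jensen→Task T3 (56 min), Ivanova→Task T2 (31 min), Santos→Task T7 (17 min) — total 18+86+56+31+17 = 208 min.
Row-greedy (each worker in turn takes its cheapest remaining task) gives 226 min, worse by 18.
Every other assignment is strictly worse.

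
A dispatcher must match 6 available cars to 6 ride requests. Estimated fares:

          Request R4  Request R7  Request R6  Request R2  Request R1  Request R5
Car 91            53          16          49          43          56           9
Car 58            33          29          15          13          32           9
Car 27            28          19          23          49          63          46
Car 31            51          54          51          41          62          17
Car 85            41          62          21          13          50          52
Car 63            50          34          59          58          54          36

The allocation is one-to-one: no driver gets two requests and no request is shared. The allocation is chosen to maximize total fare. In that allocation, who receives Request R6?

Car 91 receives Request R6.

This is a one-to-one assignment (maximum-weight bipartite matching).
Optimal: Car 91→Request R6 ($49), Car 58→Request R4 ($33), Car 27→Request R5 ($46), Car 31→Request R1 ($62), Car 85→Request R7 ($62), Car 63→Request R2 ($58) — total 49+33+46+62+62+58 = $310.
Row-greedy (each driver in turn takes its best remaining request) gives $303, worse by 7.
Next-best assignment: Car 91→Request R6, Car 58→Request R4, Car 27→Request R1, Car 31→Request R7, Car 85→Request R5, Car 63→Request R2 = $309.
Swapping Car 85↔Car 91 (Car 85→Request R6 $21, Car 91→Request R7 $16) loses 74.
Car 91's own top request is Request R1 ($56), but forcing Car 91→Request R1 and reassigning the rest optimally gives only $306 — worse by 4.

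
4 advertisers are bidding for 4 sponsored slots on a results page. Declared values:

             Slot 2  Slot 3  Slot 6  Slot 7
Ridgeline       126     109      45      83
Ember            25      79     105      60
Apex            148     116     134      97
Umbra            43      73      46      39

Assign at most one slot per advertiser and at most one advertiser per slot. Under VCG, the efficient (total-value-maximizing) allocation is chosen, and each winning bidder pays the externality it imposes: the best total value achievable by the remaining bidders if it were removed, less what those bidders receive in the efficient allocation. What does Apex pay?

Apex pays $43.

Efficient allocation: Ridgeline→Slot 7 ($83), Ember→Slot 6 ($105), Apex→Slot 2 ($148), Umbra→Slot 3 ($73); total welfare W = $409.
Apex receives Slot 2 at value $148, so the others get W − 148 = $261.
Without Apex: best allocation of the remaining 3 bidders over all 4 slots is Ridgeline→Slot 2 ($126), Ember→Slot 6 ($105), Umbra→Slot 3 ($73), total $304.
VCG payment = (others' best without Apex) − (others' welfare with Apex) = 304 − 261 = $43.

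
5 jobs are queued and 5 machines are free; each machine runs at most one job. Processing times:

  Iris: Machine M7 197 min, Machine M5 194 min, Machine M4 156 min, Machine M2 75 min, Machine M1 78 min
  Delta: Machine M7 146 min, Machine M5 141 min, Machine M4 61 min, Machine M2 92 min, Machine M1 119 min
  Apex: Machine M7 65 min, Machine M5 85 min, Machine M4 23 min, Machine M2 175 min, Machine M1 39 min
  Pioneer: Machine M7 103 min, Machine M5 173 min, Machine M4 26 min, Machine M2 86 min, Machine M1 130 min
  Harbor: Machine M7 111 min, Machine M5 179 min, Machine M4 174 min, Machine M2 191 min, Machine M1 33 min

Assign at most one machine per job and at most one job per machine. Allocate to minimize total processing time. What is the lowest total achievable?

Minimum total: 340 min

Optimal: Iris→Machine M2 (75 min), Delta→Machine M5 (141 min), Apex→Machine M7 (65 min), Pioneer→Machine M4 (26 min), Harbor→Machine M1 (33 min) — total 75+141+65+26+33 = 340 min.
Row-greedy (each job in turn takes its cheapest remaining machine) gives 457 min, worse by 117.
Next-best assignment: Iris→Machine M2, Delta→Machine M4, Apex→Machine M5, Pioneer→Machine M7, Harbor→Machine M1 = 357 min.
Swapping Iris↔Harbor (Iris→Machine M1 78 min, Harbor→Machine M2 191 min) adds 161.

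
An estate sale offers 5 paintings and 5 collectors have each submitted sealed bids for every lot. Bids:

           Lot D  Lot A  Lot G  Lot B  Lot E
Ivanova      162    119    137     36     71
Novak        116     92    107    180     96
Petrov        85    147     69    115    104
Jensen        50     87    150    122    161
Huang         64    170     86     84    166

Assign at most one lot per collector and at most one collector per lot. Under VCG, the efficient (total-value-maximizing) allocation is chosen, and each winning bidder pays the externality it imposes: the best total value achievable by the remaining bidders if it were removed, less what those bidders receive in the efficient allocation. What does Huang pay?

Huang pays $11.

Efficient allocation: Ivanova→Lot D ($162), Novak→Lot B ($180), Petrov→Lot A ($147), Jensen→Lot G ($150), Huang→Lot E ($166); total welfare W = $805.
Huang receives Lot E at value $166, so the others get W − 166 = $639.
Without Huang: best allocation of the remaining 4 bidders over all 5 lots is Ivanova→Lot D ($162), Novak→Lot B ($180), Petrov→Lot A ($147), Jensen→Lot E ($161), total $650.
VCG payment = (others' best without Huang) − (others' welfare with Huang) = 650 − 639 = $11.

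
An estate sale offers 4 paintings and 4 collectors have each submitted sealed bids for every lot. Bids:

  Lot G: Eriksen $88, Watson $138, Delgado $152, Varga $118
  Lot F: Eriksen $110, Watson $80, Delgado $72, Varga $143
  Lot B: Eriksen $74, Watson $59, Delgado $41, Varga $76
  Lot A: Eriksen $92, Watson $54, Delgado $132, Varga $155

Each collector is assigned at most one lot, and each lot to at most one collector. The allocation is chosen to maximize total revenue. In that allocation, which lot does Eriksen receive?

Eriksen receives Lot B.

Treat this as an assignment problem: match each collector to one lot.
Optimal: Eriksen→Lot B ($74), Watson→Lot G ($138), Delgado→Lot A ($132), Varga→Lot F ($143) — total 74+138+132+143 = $487.
Row-greedy (each collector in turn takes its best remaining lot) gives $456, worse by 31.
Swapping Varga↔Eriksen (Varga→Lot B $76, Eriksen→Lot F $110) loses 31.
No other one-to-one assignment exceeds $487.
Eriksen's own top lot is Lot F ($110), but forcing Eriksen→Lot F and reassigning the rest optimally gives only $476 — worse by 11.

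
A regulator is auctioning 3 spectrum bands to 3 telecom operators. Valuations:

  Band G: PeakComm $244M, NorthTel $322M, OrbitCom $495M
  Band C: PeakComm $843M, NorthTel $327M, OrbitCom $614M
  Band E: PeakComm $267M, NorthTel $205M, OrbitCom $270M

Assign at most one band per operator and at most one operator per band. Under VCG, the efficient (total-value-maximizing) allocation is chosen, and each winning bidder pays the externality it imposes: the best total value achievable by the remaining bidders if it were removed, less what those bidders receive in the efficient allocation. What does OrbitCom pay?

OrbitCom pays $117M.

Efficient allocation: PeakComm→Band C ($843M), NorthTel→Band E ($205M), OrbitCom→Band G ($495M); total welfare W = $1543M.
OrbitCom receives Band G at value $495M, so the others get W − 495 = $1048M.
Without OrbitCom: best allocation of the remaining 2 bidders over all 3 bands is PeakComm→Band C ($843M), NorthTel→Band G ($322M), total $1165M.
VCG payment = (others' best without OrbitCom) − (others' welfare with OrbitCom) = 1165 − 1048 = $117M.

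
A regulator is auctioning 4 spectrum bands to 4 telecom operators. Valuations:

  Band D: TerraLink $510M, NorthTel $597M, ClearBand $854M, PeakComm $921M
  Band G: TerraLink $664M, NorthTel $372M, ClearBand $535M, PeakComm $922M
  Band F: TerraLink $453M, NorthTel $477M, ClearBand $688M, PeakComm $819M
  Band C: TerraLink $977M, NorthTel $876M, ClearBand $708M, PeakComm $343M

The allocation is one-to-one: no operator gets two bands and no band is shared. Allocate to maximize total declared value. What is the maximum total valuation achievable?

Optimal: TerraLink→Band C ($977M), NorthTel→Band F ($477M), ClearBand→Band D ($854M), PeakComm→Band G ($922M) — total 977+477+854+922 = $3230M.
Row-greedy (each operator in turn takes its best remaining band) gives $3184M, worse by 46.
Next-best assignment: TerraLink→Band G, NorthTel→Band C, ClearBand→Band D, PeakComm→Band F = $3213M.
Swapping PeakComm↔NorthTel (PeakComm→Band F $819M, NorthTel→Band G $372M) loses 208.

Max total: $3230M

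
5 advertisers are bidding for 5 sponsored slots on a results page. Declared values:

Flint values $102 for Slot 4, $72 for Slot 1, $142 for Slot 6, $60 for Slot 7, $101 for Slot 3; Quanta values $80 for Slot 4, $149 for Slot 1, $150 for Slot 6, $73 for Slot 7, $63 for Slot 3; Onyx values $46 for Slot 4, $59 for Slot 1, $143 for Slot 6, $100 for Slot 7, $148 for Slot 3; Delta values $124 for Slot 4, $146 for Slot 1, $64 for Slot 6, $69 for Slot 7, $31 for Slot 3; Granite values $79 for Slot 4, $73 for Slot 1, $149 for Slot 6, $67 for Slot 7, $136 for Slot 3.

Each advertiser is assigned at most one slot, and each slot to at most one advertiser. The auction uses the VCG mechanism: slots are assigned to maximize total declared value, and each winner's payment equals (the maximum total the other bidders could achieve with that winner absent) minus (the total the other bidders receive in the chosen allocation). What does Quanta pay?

Quanta pays $43.

Efficient allocation: Flint→Slot 6 ($142), Quanta→Slot 1 ($149), Onyx→Slot 7 ($100), Delta→Slot 4 ($124), Granite→Slot 3 ($136); total welfare W = $651.
Quanta receives Slot 1 at value $149, so the others get W − 149 = $502.
Without Quanta: best allocation of the remaining 4 bidders over all 5 slots is Flint→Slot 4 ($102), Onyx→Slot 3 ($148), Delta→Slot 1 ($146), Granite→Slot 6 ($149), total $545.
VCG payment = (others' best without Quanta) − (others' welfare with Quanta) = 545 − 502 = $43.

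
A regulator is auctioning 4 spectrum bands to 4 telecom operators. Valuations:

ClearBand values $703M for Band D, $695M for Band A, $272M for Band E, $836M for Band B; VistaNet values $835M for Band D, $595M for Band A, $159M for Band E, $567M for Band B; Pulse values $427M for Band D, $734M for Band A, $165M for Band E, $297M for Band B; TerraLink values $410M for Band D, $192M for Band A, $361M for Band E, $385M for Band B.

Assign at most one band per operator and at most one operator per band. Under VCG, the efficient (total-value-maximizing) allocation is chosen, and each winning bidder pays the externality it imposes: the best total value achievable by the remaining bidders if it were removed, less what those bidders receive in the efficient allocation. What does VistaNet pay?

VistaNet pays $49M.

Efficient allocation: ClearBand→Band B ($836M), VistaNet→Band D ($835M), Pulse→Band A ($734M), TerraLink→Band E ($361M); total welfare W = $2766M.
VistaNet receives Band D at value $835M, so the others get W − 835 = $1931M.
Without VistaNet: best allocation of the remaining 3 bidders over all 4 bands is ClearBand→Band B ($836M), Pulse→Band A ($734M), TerraLink→Band D ($410M), total $1980M.
VCG payment = (others' best without VistaNet) − (others' welfare with VistaNet) = 1980 − 1931 = $49M.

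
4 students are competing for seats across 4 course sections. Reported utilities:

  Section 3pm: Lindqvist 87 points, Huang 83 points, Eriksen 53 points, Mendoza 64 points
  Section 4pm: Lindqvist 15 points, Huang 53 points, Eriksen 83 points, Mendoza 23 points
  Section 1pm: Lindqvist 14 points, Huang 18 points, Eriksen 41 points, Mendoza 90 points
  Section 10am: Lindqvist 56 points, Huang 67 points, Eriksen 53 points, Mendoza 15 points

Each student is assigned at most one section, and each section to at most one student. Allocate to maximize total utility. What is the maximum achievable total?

Optimal: Lindqvist→Section 3pm (87 points), Huang→Section 10am (67 points), Eriksen→Section 4pm (83 points), Mendoza→Section 1pm (90 points) — total 87+67+83+90 = 327 points.
Next-best assignment: Lindqvist→Section 10am, Huang→Section 3pm, Eriksen→Section 4pm, Mendoza→Section 1pm = 312 points.
Checked against all permutations: 327 points is optimal.

Max total: 327 points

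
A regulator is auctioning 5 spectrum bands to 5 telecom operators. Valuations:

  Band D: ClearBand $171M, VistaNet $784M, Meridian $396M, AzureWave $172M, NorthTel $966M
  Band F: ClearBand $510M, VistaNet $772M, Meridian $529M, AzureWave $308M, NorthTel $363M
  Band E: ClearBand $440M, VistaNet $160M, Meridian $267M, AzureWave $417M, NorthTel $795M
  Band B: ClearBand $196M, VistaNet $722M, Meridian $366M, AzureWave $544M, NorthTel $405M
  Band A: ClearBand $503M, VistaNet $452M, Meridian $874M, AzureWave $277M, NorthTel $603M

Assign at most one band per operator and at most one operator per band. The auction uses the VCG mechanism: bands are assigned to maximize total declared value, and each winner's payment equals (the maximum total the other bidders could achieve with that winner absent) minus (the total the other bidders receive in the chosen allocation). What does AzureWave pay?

Efficient allocation: ClearBand→Band E ($440M), VistaNet→Band F ($772M), Meridian→Band A ($874M), AzureWave→Band B ($544M), NorthTel→Band D ($966M); total welfare W = $3596M.
AzureWave receives Band B at value $544M, so the others get W − 544 = $3052M.
Without AzureWave: best allocation of the remaining 4 bidders over all 5 bands is ClearBand→Band F ($510M), VistaNet→Band B ($722M), Meridian→Band A ($874M), NorthTel→Band D ($966M), total $3072M.
VCG payment = (others' best without AzureWave) − (others' welfare with AzureWave) = 3072 − 3052 = $20M.

AzureWave pays $20M.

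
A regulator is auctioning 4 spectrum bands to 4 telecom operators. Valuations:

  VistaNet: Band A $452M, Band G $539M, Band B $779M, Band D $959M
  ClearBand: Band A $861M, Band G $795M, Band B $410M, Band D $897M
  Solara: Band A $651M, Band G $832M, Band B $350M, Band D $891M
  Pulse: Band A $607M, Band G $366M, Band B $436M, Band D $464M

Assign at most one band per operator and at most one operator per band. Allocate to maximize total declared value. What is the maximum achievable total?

Maximum total: $3115M

This is a one-to-one assignment (maximum-weight bipartite matching).
Optimal: VistaNet→Band B ($779M), ClearBand→Band D ($897M), Solara→Band G ($832M), Pulse→Band A ($607M) — total 779+897+832+607 = $3115M.
Column-greedy (each band in turn goes to its best remaining operator) gives $2936M, worse by 179.
Next-best assignment: VistaNet→Band D, ClearBand→Band A, Solara→Band G, Pulse→Band B = $3088M.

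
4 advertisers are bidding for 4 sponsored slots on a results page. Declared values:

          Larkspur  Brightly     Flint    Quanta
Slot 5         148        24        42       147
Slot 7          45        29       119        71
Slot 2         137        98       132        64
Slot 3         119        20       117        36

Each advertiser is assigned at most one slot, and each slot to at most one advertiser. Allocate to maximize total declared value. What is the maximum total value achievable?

Max total: $483

Optimal: Larkspur→Slot 3 ($119), Brightly→Slot 2 ($98), Flint→Slot 7 ($119), Quanta→Slot 5 ($147) — total 119+98+119+147 = $483.
Column-greedy (each slot in turn goes to its best remaining advertiser) gives $401, worse by 82.
Next-best assignment: Larkspur→Slot 5, Brightly→Slot 2, Flint→Slot 3, Quanta→Slot 7 = $434.
Checked against all permutations: $483 is optimal.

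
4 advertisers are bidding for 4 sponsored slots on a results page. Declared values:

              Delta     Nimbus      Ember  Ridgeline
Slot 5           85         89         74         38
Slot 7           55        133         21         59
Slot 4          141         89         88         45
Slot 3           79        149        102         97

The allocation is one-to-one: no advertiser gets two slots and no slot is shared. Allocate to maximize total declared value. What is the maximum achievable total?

This is a one-to-one assignment (maximum-weight bipartite matching).
Optimal: Delta→Slot 4 ($141), Nimbus→Slot 7 ($133), Ember→Slot 5 ($74), Ridgeline→Slot 3 ($97) — total 141+133+74+97 = $445.
Max-entry greedy (repeatedly take the single best remaining cell) gives $423, worse by 22.
Checked against all permutations: $445 is optimal.

Maximum total: $445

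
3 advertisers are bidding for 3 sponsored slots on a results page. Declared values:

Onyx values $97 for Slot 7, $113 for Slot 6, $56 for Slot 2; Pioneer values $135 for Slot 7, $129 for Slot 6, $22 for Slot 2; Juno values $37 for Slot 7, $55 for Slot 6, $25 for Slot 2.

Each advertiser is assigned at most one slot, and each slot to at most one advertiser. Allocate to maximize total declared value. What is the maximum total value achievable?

Maximum total: $273

Optimal: Onyx→Slot 6 ($113), Pioneer→Slot 7 ($135), Juno→Slot 2 ($25) — total 113+135+25 = $273.
Next-best assignment: Onyx→Slot 7, Pioneer→Slot 6, Juno→Slot 2 = $251.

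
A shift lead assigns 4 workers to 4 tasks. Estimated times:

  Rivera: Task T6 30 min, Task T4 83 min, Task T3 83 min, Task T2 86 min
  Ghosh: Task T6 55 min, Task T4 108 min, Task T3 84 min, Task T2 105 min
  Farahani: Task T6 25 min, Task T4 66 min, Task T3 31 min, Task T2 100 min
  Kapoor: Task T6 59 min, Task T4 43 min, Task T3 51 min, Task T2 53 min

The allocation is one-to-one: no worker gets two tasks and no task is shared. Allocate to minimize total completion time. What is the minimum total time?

Minimum total: 209 min

Treat this as an assignment problem: match each worker to one task.
Optimal: Rivera→Task T6 (30 min), Ghosh→Task T2 (105 min), Farahani→Task T3 (31 min), Kapoor→Task T4 (43 min) — total 30+105+31+43 = 209 min.
Column-greedy (each task in turn goes to its cheapest remaining worker) gives 256 min, worse by 47.
Swapping Farahani↔Kapoor (Farahani→Task T4 66 min, Kapoor→Task T3 51 min) adds 43.
No other one-to-one assignment undercuts 209 min.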